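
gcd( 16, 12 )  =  4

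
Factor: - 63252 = - 2^2*3^2*7^1 *251^1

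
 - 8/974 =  -4/487 = - 0.01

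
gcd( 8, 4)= 4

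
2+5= 7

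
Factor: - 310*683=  - 211730  =  - 2^1*5^1*31^1*683^1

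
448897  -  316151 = 132746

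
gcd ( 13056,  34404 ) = 12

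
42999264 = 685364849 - 642365585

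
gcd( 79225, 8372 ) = 1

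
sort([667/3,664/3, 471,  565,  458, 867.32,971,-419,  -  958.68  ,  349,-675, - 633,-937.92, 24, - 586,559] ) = [-958.68 , - 937.92,-675, - 633, - 586,-419, 24, 664/3, 667/3, 349, 458 , 471, 559,565,867.32, 971]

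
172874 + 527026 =699900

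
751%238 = 37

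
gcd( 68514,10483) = 1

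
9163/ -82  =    -  112 +21/82 = - 111.74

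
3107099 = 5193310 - 2086211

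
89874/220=44937/110 = 408.52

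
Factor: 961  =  31^2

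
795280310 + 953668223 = 1748948533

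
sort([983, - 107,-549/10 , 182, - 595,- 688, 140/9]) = [ - 688, - 595, - 107, - 549/10 , 140/9,182,983]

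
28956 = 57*508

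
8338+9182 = 17520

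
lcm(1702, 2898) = 107226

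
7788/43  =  7788/43 = 181.12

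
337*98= 33026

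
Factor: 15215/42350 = 2^(  -  1 )*5^( - 1) * 7^( - 1 )* 11^(  -  2)*17^1*179^1 =3043/8470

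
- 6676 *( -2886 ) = 19266936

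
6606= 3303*2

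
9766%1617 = 64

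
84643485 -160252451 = - 75608966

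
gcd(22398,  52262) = 7466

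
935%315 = 305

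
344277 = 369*933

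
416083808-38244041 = 377839767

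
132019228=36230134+95789094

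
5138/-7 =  - 734/1 = -  734.00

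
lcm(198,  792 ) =792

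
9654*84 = 810936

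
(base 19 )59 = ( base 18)5E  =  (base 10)104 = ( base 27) 3n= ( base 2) 1101000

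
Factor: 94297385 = 5^1*7^1*13^1*17^1*73^1*167^1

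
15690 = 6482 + 9208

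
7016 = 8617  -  1601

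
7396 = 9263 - 1867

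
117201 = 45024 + 72177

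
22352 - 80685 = -58333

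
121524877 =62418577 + 59106300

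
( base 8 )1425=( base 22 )1DJ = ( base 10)789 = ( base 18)27f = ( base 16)315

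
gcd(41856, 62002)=2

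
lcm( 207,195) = 13455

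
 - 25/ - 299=25/299 = 0.08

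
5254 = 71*74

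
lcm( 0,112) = 0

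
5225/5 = 1045 = 1045.00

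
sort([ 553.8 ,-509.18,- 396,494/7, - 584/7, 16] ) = [ - 509.18, - 396, - 584/7,16,494/7, 553.8] 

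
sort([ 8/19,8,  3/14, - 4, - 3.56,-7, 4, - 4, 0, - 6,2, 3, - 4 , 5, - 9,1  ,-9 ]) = [ - 9,  -  9, - 7, - 6, - 4, - 4, - 4, - 3.56, 0,3/14,  8/19,1,  2, 3,4,5, 8]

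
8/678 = 4/339 = 0.01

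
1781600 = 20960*85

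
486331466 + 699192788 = 1185524254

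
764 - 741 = 23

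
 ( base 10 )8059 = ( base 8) 17573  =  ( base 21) i5g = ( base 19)1363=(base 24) DNJ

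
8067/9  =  2689/3 = 896.33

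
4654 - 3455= 1199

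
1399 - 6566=-5167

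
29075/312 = 29075/312 = 93.19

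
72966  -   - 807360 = 880326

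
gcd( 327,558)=3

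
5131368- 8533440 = -3402072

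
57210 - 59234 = - 2024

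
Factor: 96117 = 3^1*7^1*23^1*199^1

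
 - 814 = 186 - 1000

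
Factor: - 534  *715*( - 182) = 2^2*3^1*5^1*7^1 * 11^1*13^2*89^1 = 69489420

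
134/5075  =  134/5075 = 0.03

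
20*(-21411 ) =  - 428220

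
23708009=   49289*481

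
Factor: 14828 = 2^2*11^1 * 337^1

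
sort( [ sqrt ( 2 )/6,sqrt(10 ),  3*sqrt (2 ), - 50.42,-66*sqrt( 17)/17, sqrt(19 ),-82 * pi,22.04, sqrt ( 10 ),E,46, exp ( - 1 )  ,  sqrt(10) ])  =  [ - 82 * pi, - 50.42,-66*sqrt ( 17) /17, sqrt( 2 ) /6,exp( - 1),E,sqrt(10),sqrt(10 ),sqrt(10 ),3*sqrt(2),sqrt(19),22.04,46 ] 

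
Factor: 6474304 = 2^6*101161^1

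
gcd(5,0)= 5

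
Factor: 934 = 2^1*467^1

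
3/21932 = 3/21932 = 0.00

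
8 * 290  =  2320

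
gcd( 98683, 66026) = 1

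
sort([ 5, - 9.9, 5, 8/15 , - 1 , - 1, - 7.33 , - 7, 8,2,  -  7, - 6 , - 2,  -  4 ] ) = [ - 9.9,-7.33 , - 7 , - 7, - 6, - 4,-2,-1, - 1,8/15,2, 5,5,  8]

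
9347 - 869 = 8478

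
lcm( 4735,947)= 4735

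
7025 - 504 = 6521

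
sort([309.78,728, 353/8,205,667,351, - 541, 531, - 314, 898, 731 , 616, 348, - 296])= [ - 541, - 314, - 296, 353/8,205,  309.78, 348,351,531,616,667,728,731,898]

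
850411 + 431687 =1282098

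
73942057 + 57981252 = 131923309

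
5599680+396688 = 5996368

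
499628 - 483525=16103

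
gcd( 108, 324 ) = 108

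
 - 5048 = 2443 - 7491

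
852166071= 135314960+716851111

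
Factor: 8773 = 31^1*283^1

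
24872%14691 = 10181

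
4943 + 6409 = 11352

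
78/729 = 26/243=0.11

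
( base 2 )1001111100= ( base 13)39C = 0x27c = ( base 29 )lr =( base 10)636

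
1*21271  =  21271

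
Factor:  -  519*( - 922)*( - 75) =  - 2^1*3^2*5^2*173^1*461^1 =-35888850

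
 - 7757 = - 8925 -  - 1168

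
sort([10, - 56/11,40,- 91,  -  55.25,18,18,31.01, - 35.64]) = [ - 91, - 55.25 , - 35.64, - 56/11, 10,18,18,31.01,40 ]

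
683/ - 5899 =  - 683/5899 = - 0.12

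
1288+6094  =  7382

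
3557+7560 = 11117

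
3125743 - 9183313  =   - 6057570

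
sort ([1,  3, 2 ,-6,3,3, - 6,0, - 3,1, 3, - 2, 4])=[ - 6, - 6,-3, - 2, 0, 1, 1, 2,3, 3, 3, 3,4]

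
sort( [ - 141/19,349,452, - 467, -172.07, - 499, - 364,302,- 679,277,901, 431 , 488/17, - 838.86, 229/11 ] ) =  [ - 838.86, - 679,  -  499, - 467, -364, - 172.07,  -  141/19,  229/11,488/17,277, 302,349,431,452,901 ] 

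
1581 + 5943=7524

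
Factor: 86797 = 29^1*41^1 * 73^1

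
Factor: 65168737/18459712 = 2^( - 6)*89^1*288433^(  -  1 )*732233^1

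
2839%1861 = 978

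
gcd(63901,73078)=1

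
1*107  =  107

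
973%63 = 28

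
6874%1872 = 1258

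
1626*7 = 11382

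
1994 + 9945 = 11939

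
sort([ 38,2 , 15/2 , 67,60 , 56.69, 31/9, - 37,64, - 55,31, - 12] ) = [ -55,-37, - 12, 2,31/9,15/2 , 31,38 , 56.69 , 60,64,67] 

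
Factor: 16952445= 3^2*5^1*376721^1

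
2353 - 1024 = 1329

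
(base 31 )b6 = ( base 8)533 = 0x15B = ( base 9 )425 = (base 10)347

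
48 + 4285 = 4333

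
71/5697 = 71/5697 = 0.01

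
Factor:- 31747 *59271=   -1881676437=- 3^1*23^1*53^1*599^1*859^1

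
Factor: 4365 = 3^2 * 5^1*97^1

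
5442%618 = 498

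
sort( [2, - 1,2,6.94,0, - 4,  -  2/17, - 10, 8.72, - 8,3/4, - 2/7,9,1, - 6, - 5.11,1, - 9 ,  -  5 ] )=[ - 10, - 9, - 8, - 6, - 5.11, - 5, - 4,-1, - 2/7, - 2/17,  0, 3/4,1,  1,2 , 2,6.94,8.72,9]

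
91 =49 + 42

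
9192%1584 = 1272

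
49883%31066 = 18817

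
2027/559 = 2027/559  =  3.63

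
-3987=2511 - 6498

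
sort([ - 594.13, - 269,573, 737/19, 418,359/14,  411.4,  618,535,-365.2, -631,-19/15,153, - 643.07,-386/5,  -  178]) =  [ - 643.07 , - 631, - 594.13, - 365.2,-269, - 178, - 386/5, - 19/15,359/14, 737/19,153,  411.4,418 , 535, 573,618]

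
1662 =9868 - 8206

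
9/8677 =9/8677 = 0.00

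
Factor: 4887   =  3^3*181^1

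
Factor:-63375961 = -11^1*5761451^1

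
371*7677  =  2848167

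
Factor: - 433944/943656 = - 63/137 = - 3^2*7^1*137^( - 1) 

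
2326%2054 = 272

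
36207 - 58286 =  - 22079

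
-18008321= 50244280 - 68252601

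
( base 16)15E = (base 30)BK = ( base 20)HA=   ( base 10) 350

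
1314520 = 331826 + 982694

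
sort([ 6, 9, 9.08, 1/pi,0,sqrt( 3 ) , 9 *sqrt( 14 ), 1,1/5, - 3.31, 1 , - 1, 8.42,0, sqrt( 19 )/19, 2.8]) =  [ - 3.31, - 1, 0,0,1/5, sqrt(19 )/19,  1/pi,  1, 1, sqrt( 3), 2.8,6, 8.42, 9, 9.08, 9*sqrt(14)]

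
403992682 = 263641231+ 140351451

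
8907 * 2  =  17814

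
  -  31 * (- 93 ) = 2883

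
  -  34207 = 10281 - 44488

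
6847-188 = 6659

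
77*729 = 56133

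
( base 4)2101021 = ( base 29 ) b19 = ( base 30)A9J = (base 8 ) 22111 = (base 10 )9289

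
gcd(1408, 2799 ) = 1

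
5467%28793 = 5467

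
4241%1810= 621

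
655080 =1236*530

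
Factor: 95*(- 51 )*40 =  - 2^3*3^1*5^2*17^1*19^1  =  - 193800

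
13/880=13/880= 0.01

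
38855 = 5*7771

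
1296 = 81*16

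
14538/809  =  17+785/809=17.97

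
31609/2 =31609/2  =  15804.50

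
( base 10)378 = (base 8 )572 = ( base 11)314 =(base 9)460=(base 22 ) H4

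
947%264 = 155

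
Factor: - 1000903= - 73^1*13711^1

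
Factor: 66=2^1*3^1*11^1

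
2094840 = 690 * 3036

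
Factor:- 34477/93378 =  - 2^ ( - 1 ) * 3^(-1 )*23^1*79^( - 1)*197^( - 1)*1499^1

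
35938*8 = 287504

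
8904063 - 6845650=2058413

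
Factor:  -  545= -5^1*109^1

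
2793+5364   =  8157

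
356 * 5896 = 2098976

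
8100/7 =1157 + 1/7 = 1157.14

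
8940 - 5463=3477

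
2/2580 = 1/1290 = 0.00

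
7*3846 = 26922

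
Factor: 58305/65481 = 5^1*13^1*73^(-1 ) = 65/73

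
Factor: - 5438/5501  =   - 2^1*2719^1*5501^( - 1 ) 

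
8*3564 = 28512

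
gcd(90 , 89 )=1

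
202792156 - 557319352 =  - 354527196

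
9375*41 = 384375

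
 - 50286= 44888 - 95174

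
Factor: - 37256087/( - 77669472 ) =2^( - 5 ) * 3^( - 1)*11^1 *67^1*229^( -1) *3533^(  -  1) * 50551^1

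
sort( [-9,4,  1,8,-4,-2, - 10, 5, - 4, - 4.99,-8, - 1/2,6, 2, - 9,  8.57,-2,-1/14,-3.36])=[ - 10, -9, - 9,-8,  -  4.99,-4, - 4, - 3.36 ,  -  2, - 2, - 1/2,-1/14, 1, 2, 4, 5,  6,8,8.57] 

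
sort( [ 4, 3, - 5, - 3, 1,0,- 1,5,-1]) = [  -  5, - 3, - 1, - 1, 0,  1, 3 , 4,5] 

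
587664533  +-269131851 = 318532682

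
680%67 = 10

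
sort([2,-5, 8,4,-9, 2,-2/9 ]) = [-9,-5,-2/9 , 2, 2,4, 8 ]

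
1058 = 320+738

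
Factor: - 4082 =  - 2^1* 13^1*157^1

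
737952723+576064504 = 1314017227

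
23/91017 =23/91017 = 0.00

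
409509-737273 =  - 327764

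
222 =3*74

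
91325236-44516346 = 46808890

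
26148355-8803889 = 17344466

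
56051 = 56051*1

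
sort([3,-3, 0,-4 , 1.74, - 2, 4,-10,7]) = [-10, -4, - 3,- 2, 0, 1.74 , 3, 4, 7 ]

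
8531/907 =9 + 368/907 = 9.41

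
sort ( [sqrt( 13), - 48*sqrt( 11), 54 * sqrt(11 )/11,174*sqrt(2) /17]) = [ - 48*sqrt( 11),  sqrt( 13 ),174*sqrt( 2) /17, 54*sqrt ( 11)/11] 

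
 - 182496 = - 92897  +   - 89599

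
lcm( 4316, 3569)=185588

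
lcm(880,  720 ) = 7920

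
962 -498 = 464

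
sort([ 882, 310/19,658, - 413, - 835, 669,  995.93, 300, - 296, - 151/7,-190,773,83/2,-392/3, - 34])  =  [-835, - 413, - 296, - 190,  -  392/3, - 34, - 151/7,310/19, 83/2,300,658, 669,773 , 882,995.93 ]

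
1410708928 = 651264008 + 759444920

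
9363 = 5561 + 3802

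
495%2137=495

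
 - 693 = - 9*77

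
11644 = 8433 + 3211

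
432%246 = 186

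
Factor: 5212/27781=2^2*13^(-1 )*1303^1*2137^ ( - 1)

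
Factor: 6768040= 2^3*5^1  *17^1*37^1*269^1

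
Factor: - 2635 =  - 5^1 * 17^1 * 31^1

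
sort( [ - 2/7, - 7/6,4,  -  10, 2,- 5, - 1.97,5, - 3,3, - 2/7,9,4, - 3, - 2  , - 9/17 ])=[ - 10, - 5, - 3,-3, - 2,- 1.97,  -  7/6, - 9/17,-2/7,-2/7,2,3, 4 , 4,  5, 9] 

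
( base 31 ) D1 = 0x194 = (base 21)J5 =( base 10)404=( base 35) BJ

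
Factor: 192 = 2^6 * 3^1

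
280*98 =27440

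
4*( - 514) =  - 2056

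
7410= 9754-2344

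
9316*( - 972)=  - 9055152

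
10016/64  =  313/2 = 156.50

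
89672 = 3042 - -86630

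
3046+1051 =4097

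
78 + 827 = 905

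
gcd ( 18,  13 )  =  1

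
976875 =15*65125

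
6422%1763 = 1133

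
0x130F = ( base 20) C3J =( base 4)1030033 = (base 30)5CJ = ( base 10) 4879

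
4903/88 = 55 + 63/88= 55.72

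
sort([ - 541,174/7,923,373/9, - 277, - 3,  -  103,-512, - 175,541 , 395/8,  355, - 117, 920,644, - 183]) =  [ - 541,  -  512,-277, - 183, - 175, - 117, - 103, - 3, 174/7, 373/9 , 395/8,355 , 541, 644, 920,923]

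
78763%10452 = 5599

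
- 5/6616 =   -  5/6616 =-0.00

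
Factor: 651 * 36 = 23436=2^2 * 3^3 * 7^1 * 31^1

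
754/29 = 26 = 26.00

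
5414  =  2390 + 3024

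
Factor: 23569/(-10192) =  - 37/16 = -2^( - 4)*37^1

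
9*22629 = 203661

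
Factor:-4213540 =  - 2^2*5^1*457^1*461^1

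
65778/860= 76+209/430 = 76.49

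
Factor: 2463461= 7^1*11^1 * 13^1 * 23^1*107^1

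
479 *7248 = 3471792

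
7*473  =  3311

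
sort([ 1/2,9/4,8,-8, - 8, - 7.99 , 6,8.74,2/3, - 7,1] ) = [ - 8 ,-8, - 7.99, -7,1/2,2/3, 1,9/4,6,8,8.74 ] 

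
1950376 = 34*57364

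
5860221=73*80277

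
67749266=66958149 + 791117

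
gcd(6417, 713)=713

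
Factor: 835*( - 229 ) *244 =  - 2^2 *5^1*61^1* 167^1*229^1 = - 46656460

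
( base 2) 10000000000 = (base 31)121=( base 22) 22c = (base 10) 1024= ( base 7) 2662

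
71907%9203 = 7486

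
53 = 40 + 13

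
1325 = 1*1325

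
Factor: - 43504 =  - 2^4 *2719^1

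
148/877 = 148/877 = 0.17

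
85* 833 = 70805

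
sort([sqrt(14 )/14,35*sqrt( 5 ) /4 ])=[sqrt( 14)/14, 35*sqrt( 5 )/4]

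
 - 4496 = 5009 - 9505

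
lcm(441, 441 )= 441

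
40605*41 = 1664805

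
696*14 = 9744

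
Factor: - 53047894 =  - 2^1*661^1* 40127^1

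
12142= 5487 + 6655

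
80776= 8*10097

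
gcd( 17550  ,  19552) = 26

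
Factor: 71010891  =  3^3 * 7^1 * 241^1*1559^1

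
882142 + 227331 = 1109473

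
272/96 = 17/6 = 2.83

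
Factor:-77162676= - 2^2*3^1*6430223^1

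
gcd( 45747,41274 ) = 9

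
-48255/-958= 48255/958 = 50.37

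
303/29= 303/29 = 10.45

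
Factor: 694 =2^1 * 347^1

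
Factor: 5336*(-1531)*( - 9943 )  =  2^3*23^1*29^1*61^1*163^1*1531^1 = 81228503288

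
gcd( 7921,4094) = 89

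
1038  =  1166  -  128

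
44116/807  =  164/3= 54.67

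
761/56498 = 761/56498=0.01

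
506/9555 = 506/9555 = 0.05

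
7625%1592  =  1257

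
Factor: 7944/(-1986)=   -4 = -2^2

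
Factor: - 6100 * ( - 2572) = 2^4 * 5^2*61^1*643^1 = 15689200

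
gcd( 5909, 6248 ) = 1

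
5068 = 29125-24057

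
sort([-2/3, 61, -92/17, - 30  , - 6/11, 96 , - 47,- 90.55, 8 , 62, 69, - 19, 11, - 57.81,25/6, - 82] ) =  [ - 90.55,-82,-57.81, - 47,-30,- 19 , - 92/17,-2/3,-6/11,25/6,8,11, 61, 62,  69, 96 ] 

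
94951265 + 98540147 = 193491412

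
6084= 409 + 5675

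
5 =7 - 2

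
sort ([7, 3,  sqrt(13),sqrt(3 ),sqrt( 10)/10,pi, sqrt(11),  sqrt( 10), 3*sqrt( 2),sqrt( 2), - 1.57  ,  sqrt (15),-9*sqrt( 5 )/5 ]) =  [- 9*sqrt ( 5 ) /5,- 1.57,  sqrt(10)/10,sqrt( 2), sqrt (3), 3,pi,sqrt( 10),sqrt ( 11),sqrt ( 13 ),  sqrt (15 ),3*sqrt(2),7 ] 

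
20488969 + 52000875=72489844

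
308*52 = 16016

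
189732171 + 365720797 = 555452968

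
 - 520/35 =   -  15 + 1/7 = - 14.86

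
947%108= 83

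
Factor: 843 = 3^1* 281^1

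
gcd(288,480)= 96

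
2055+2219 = 4274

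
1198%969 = 229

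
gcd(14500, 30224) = 4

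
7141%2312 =205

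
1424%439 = 107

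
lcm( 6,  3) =6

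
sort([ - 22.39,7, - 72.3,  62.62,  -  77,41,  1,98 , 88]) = [ -77, - 72.3, - 22.39,1,7,41,62.62,  88, 98]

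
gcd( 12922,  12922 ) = 12922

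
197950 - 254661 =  - 56711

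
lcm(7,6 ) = 42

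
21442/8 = 10721/4= 2680.25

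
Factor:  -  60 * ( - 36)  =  2^4*3^3*5^1 = 2160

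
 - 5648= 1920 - 7568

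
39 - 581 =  - 542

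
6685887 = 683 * 9789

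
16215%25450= 16215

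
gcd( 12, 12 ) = 12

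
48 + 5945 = 5993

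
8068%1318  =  160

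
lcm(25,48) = 1200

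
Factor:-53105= - 5^1*13^1 * 19^1*43^1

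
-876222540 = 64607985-940830525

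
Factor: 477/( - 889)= - 3^2*7^(  -  1 )*53^1*127^( - 1) 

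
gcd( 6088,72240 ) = 8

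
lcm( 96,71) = 6816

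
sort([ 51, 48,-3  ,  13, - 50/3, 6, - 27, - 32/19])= [-27, - 50/3, - 3, - 32/19, 6,13, 48,51 ] 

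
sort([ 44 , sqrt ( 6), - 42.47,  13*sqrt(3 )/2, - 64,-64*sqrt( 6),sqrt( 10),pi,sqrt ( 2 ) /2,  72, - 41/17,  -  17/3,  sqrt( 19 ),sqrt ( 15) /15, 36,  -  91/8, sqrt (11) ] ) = [  -  64*sqrt( 6), - 64,-42.47,-91/8, - 17/3, - 41/17, sqrt( 15)/15,  sqrt(2 )/2,  sqrt( 6 ), pi,  sqrt(  10),sqrt( 11 ), sqrt( 19), 13*sqrt (3 ) /2, 36,  44,72 ] 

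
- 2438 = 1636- 4074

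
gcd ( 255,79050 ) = 255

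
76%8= 4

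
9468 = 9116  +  352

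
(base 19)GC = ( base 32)9s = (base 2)100111100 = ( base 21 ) f1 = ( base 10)316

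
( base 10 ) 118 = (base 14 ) 86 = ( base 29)42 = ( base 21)5d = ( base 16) 76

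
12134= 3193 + 8941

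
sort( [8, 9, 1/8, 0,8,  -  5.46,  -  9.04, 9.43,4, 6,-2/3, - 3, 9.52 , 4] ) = [ -9.04,-5.46,- 3,-2/3,0,1/8, 4,4,  6, 8,8,9,9.43,9.52 ]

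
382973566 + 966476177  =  1349449743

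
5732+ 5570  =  11302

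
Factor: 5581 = 5581^1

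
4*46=184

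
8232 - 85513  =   - 77281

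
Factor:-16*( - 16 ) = 256 = 2^8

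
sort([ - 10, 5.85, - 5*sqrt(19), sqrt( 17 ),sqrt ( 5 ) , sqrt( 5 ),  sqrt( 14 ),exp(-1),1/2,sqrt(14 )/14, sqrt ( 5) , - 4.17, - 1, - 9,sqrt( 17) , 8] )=[ - 5*sqrt( 19), - 10, - 9 , -4.17, - 1,sqrt(14 )/14,  exp( -1),1/2, sqrt ( 5),sqrt( 5 ),sqrt ( 5 ),sqrt( 14 ) , sqrt( 17 ),sqrt (17),5.85,8 ]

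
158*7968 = 1258944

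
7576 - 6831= 745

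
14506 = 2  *7253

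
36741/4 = 9185 + 1/4 = 9185.25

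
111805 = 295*379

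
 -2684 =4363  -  7047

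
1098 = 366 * 3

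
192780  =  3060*63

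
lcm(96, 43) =4128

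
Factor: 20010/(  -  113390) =  -  3^1*17^( - 1) = - 3/17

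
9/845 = 9/845=0.01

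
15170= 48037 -32867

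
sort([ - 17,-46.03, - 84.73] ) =[ - 84.73,-46.03,- 17]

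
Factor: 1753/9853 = 59^(  -  1)*167^(  -  1)*1753^1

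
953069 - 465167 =487902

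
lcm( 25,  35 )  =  175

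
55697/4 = 13924 + 1/4 = 13924.25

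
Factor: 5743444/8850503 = 2^2*7^1*41^1*127^(-1)*227^( - 1) * 307^( - 1)*5003^1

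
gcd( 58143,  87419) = 1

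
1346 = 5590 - 4244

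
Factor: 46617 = 3^1*41^1*379^1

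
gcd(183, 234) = 3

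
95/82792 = 95/82792 = 0.00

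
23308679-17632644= 5676035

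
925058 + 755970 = 1681028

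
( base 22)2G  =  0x3c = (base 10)60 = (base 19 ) 33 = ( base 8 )74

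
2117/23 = 92+1/23= 92.04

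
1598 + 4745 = 6343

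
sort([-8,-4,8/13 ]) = [-8, - 4, 8/13]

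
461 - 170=291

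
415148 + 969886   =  1385034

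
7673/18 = 7673/18  =  426.28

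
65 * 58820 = 3823300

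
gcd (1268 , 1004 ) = 4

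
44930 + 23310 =68240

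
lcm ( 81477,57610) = 5703390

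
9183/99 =92 + 25/33= 92.76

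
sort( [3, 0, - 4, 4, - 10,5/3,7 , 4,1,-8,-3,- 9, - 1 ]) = [ - 10 , - 9,  -  8, - 4,-3,  -  1,0,  1, 5/3, 3,4, 4,7]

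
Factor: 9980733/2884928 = 2^( - 6 )*3^1*7^1*  45077^( - 1) *475273^1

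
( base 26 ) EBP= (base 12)57A7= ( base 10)9775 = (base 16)262F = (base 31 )A5A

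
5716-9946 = -4230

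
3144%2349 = 795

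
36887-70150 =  - 33263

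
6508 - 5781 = 727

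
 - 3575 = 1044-4619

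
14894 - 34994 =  - 20100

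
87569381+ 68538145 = 156107526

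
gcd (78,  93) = 3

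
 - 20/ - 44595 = 4/8919 = 0.00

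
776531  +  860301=1636832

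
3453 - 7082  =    -  3629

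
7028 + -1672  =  5356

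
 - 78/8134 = - 39/4067 = - 0.01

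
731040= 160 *4569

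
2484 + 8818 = 11302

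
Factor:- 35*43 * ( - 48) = 72240 = 2^4*3^1*5^1*7^1*43^1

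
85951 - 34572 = 51379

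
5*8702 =43510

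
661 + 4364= 5025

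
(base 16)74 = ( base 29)40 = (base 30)3q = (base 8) 164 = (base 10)116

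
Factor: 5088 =2^5*3^1*53^1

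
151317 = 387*391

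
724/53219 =724/53219=0.01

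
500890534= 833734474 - 332843940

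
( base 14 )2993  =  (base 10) 7381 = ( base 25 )bk6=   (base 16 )1CD5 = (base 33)6pm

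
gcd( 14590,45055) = 5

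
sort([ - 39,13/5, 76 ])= [ - 39 , 13/5, 76]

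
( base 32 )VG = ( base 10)1008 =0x3F0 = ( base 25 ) 1f8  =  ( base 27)1A9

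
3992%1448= 1096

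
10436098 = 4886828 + 5549270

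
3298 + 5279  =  8577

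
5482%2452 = 578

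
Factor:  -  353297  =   - 7^1 * 41^1*1231^1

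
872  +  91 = 963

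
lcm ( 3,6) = 6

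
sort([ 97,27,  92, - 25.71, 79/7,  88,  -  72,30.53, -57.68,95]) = [ - 72,  -  57.68,-25.71, 79/7,27,30.53, 88, 92, 95, 97 ]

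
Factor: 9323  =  9323^1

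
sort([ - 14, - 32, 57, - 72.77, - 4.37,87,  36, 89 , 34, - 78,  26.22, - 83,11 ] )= [ - 83, - 78, - 72.77 , - 32, - 14, - 4.37, 11,26.22 , 34, 36,57 , 87 , 89 ] 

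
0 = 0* 868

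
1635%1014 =621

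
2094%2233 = 2094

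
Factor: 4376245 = 5^1 * 29^1 * 30181^1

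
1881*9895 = 18612495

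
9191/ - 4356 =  - 9191/4356 = -2.11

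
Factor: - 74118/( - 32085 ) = 24706/10695 = 2^1 * 3^( - 1) *5^( - 1 ) * 11^1*23^ ( - 1 ) * 31^ (-1 )*1123^1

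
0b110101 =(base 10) 53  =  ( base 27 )1q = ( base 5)203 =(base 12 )45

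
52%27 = 25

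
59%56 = 3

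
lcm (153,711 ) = 12087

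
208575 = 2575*81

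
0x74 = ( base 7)224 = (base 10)116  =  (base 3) 11022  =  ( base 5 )431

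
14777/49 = 301  +  4/7 =301.57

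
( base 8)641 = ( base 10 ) 417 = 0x1a1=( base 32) D1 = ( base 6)1533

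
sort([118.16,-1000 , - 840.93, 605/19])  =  [  -  1000, - 840.93, 605/19,118.16]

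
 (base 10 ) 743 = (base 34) lt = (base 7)2111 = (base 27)10E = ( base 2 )1011100111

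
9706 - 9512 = 194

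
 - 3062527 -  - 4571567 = 1509040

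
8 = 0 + 8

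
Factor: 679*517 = 7^1*11^1*47^1*97^1 = 351043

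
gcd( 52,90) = 2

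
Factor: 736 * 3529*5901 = 2^5*3^1*7^1*23^1*281^1 * 3529^1 = 15326926944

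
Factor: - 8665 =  - 5^1 * 1733^1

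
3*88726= 266178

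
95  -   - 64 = 159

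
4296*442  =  1898832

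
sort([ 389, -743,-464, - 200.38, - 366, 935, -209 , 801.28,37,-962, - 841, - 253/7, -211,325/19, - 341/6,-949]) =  [ - 962  , - 949 , - 841, -743,- 464, - 366, -211, - 209,-200.38, - 341/6,-253/7,  325/19, 37,389,801.28,935 ] 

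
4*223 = 892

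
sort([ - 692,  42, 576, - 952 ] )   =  [  -  952, - 692,42,576 ] 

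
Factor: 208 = 2^4*13^1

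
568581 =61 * 9321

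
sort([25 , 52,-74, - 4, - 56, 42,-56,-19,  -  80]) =[  -  80  , - 74, - 56, - 56,  -  19, - 4, 25, 42, 52 ]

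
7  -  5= 2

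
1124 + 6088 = 7212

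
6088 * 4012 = 24425056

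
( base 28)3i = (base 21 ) 4i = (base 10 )102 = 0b1100110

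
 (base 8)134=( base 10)92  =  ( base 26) 3e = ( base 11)84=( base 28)38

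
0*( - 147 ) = 0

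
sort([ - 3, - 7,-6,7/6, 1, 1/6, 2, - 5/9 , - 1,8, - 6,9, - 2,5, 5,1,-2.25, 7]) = [ -7,- 6, -6,  -  3,-2.25, - 2,-1 ,-5/9 , 1/6,1, 1,7/6 , 2,5, 5, 7, 8, 9 ] 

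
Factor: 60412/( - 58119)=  -2^2*3^( - 1) * 11^1*1373^1  *  19373^( - 1)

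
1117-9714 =-8597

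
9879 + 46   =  9925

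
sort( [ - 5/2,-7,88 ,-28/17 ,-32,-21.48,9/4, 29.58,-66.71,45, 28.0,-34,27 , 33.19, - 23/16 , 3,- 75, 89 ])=[ - 75, - 66.71,-34, - 32,-21.48,-7,- 5/2, - 28/17 , - 23/16 , 9/4,3,27 , 28.0, 29.58 , 33.19 , 45, 88,89]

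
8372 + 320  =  8692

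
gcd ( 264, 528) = 264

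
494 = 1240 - 746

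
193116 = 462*418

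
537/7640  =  537/7640= 0.07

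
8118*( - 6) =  - 48708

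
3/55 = 3/55=   0.05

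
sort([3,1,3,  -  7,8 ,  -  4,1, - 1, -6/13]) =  [ - 7,- 4, - 1,-6/13,1,1,3,3, 8]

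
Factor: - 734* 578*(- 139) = 2^2*17^2*139^1*367^1= 58971028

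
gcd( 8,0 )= 8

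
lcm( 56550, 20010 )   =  1300650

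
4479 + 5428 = 9907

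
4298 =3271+1027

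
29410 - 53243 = -23833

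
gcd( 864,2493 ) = 9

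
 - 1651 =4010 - 5661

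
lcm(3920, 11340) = 317520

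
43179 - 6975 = 36204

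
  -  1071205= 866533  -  1937738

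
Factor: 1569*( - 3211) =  - 3^1 * 13^2*19^1*523^1 = - 5038059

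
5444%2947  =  2497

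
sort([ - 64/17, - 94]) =[ - 94, - 64/17]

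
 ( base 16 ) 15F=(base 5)2401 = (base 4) 11133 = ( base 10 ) 351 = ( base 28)cf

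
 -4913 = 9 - 4922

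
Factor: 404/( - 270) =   -  202/135 = - 2^1*3^( - 3) * 5^(-1 ) *101^1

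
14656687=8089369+6567318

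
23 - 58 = -35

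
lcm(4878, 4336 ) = 39024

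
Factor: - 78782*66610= -2^2*5^1*11^1*3581^1 * 6661^1 = - 5247669020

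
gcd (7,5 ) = 1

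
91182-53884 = 37298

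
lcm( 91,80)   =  7280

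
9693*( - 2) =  - 19386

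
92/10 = 46/5 = 9.20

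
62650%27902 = 6846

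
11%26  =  11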